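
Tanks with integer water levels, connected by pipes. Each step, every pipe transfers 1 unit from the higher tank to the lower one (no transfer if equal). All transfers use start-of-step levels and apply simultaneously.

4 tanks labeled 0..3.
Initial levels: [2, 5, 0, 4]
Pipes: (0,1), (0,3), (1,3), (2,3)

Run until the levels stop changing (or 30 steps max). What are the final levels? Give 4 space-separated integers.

Answer: 2 3 2 4

Derivation:
Step 1: flows [1->0,3->0,1->3,3->2] -> levels [4 3 1 3]
Step 2: flows [0->1,0->3,1=3,3->2] -> levels [2 4 2 3]
Step 3: flows [1->0,3->0,1->3,3->2] -> levels [4 2 3 2]
Step 4: flows [0->1,0->3,1=3,2->3] -> levels [2 3 2 4]
Step 5: flows [1->0,3->0,3->1,3->2] -> levels [4 3 3 1]
Step 6: flows [0->1,0->3,1->3,2->3] -> levels [2 3 2 4]
  -> period-2 cycle: step 6 state = step 4 state; never stabilizes
  -> state at step 30: (30-4) mod 2 = 0, same as step 4 -> [2 3 2 4]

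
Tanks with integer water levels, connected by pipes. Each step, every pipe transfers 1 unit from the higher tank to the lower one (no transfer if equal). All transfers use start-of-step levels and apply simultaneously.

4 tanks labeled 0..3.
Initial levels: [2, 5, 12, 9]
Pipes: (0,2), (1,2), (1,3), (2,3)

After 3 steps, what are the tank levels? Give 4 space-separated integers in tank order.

Answer: 5 7 8 8

Derivation:
Step 1: flows [2->0,2->1,3->1,2->3] -> levels [3 7 9 9]
Step 2: flows [2->0,2->1,3->1,2=3] -> levels [4 9 7 8]
Step 3: flows [2->0,1->2,1->3,3->2] -> levels [5 7 8 8]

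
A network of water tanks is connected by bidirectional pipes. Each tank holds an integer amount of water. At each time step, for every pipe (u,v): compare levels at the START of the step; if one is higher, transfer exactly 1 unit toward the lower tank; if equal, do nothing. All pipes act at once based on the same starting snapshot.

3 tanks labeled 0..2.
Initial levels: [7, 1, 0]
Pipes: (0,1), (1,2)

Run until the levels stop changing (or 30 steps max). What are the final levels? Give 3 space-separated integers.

Step 1: flows [0->1,1->2] -> levels [6 1 1]
Step 2: flows [0->1,1=2] -> levels [5 2 1]
Step 3: flows [0->1,1->2] -> levels [4 2 2]
Step 4: flows [0->1,1=2] -> levels [3 3 2]
Step 5: flows [0=1,1->2] -> levels [3 2 3]
Step 6: flows [0->1,2->1] -> levels [2 4 2]
Step 7: flows [1->0,1->2] -> levels [3 2 3]
  -> period-2 cycle: step 7 state = step 5 state; never stabilizes
  -> state at step 30: (30-5) mod 2 = 1, same as step 6 -> [2 4 2]

Answer: 2 4 2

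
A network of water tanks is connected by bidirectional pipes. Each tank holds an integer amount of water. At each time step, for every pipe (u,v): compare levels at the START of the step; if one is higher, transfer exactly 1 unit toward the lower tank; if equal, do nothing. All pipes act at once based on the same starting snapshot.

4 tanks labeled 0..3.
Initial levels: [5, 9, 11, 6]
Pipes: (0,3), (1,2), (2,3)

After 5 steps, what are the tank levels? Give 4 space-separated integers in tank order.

Step 1: flows [3->0,2->1,2->3] -> levels [6 10 9 6]
Step 2: flows [0=3,1->2,2->3] -> levels [6 9 9 7]
Step 3: flows [3->0,1=2,2->3] -> levels [7 9 8 7]
Step 4: flows [0=3,1->2,2->3] -> levels [7 8 8 8]
Step 5: flows [3->0,1=2,2=3] -> levels [8 8 8 7]

Answer: 8 8 8 7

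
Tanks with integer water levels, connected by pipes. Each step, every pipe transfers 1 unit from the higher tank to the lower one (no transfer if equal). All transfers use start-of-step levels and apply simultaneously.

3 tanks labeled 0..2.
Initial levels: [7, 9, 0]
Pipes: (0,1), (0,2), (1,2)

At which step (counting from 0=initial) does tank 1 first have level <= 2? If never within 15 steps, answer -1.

Answer: -1

Derivation:
Step 1: flows [1->0,0->2,1->2] -> levels [7 7 2]
Step 2: flows [0=1,0->2,1->2] -> levels [6 6 4]
Step 3: flows [0=1,0->2,1->2] -> levels [5 5 6]
Step 4: flows [0=1,2->0,2->1] -> levels [6 6 4]
  -> period-2 cycle (repeats step 2); tank 1 never drops to <=2
Tank 1 never reaches <=2 within 15 steps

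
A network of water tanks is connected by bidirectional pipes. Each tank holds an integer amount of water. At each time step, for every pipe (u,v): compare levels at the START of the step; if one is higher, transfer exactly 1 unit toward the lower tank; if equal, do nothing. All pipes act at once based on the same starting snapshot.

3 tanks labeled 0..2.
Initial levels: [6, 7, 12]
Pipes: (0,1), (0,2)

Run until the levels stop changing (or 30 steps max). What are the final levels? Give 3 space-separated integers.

Step 1: flows [1->0,2->0] -> levels [8 6 11]
Step 2: flows [0->1,2->0] -> levels [8 7 10]
Step 3: flows [0->1,2->0] -> levels [8 8 9]
Step 4: flows [0=1,2->0] -> levels [9 8 8]
Step 5: flows [0->1,0->2] -> levels [7 9 9]
Step 6: flows [1->0,2->0] -> levels [9 8 8]
  -> period-2 cycle: step 6 state = step 4 state; never stabilizes
  -> state at step 30: (30-4) mod 2 = 0, same as step 4 -> [9 8 8]

Answer: 9 8 8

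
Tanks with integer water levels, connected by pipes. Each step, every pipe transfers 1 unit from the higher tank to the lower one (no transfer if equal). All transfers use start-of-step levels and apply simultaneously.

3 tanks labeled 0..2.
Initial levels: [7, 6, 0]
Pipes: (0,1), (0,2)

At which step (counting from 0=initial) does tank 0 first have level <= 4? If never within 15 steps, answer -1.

Step 1: flows [0->1,0->2] -> levels [5 7 1]
Step 2: flows [1->0,0->2] -> levels [5 6 2]
Step 3: flows [1->0,0->2] -> levels [5 5 3]
Step 4: flows [0=1,0->2] -> levels [4 5 4]
Tank 0 first reaches <=4 at step 4

Answer: 4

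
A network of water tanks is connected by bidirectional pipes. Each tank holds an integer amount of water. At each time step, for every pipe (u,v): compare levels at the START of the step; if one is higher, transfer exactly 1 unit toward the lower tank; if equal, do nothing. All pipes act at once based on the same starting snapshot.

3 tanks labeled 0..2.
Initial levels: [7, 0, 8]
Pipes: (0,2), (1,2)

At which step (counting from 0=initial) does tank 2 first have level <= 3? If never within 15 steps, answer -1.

Step 1: flows [2->0,2->1] -> levels [8 1 6]
Step 2: flows [0->2,2->1] -> levels [7 2 6]
Step 3: flows [0->2,2->1] -> levels [6 3 6]
Step 4: flows [0=2,2->1] -> levels [6 4 5]
Step 5: flows [0->2,2->1] -> levels [5 5 5]
Step 6: flows [0=2,1=2] -> levels [5 5 5]
  -> stable; tank 2 stays at 5 > 3
Tank 2 never reaches <=3 within 15 steps

Answer: -1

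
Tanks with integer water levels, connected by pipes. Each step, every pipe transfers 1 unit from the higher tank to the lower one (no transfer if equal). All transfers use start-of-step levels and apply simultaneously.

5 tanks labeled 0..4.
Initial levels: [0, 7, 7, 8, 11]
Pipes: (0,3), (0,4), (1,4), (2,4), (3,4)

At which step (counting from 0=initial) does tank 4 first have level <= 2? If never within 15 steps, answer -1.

Answer: -1

Derivation:
Step 1: flows [3->0,4->0,4->1,4->2,4->3] -> levels [2 8 8 8 7]
Step 2: flows [3->0,4->0,1->4,2->4,3->4] -> levels [4 7 7 6 9]
Step 3: flows [3->0,4->0,4->1,4->2,4->3] -> levels [6 8 8 6 5]
Step 4: flows [0=3,0->4,1->4,2->4,3->4] -> levels [5 7 7 5 9]
Step 5: flows [0=3,4->0,4->1,4->2,4->3] -> levels [6 8 8 6 5]
  -> period-2 cycle (repeats step 3); tank 4 never drops to <=2
Tank 4 never reaches <=2 within 15 steps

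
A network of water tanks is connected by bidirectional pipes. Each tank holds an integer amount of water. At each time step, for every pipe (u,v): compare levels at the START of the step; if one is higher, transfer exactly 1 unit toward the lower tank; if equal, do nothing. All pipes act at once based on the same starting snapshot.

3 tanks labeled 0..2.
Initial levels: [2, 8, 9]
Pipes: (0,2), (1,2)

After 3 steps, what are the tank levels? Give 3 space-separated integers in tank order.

Step 1: flows [2->0,2->1] -> levels [3 9 7]
Step 2: flows [2->0,1->2] -> levels [4 8 7]
Step 3: flows [2->0,1->2] -> levels [5 7 7]

Answer: 5 7 7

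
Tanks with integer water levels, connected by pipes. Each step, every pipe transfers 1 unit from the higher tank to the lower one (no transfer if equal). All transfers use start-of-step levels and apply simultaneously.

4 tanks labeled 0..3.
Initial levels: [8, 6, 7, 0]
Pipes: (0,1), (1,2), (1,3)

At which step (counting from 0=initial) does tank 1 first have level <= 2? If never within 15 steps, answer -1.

Step 1: flows [0->1,2->1,1->3] -> levels [7 7 6 1]
Step 2: flows [0=1,1->2,1->3] -> levels [7 5 7 2]
Step 3: flows [0->1,2->1,1->3] -> levels [6 6 6 3]
Step 4: flows [0=1,1=2,1->3] -> levels [6 5 6 4]
Step 5: flows [0->1,2->1,1->3] -> levels [5 6 5 5]
Step 6: flows [1->0,1->2,1->3] -> levels [6 3 6 6]
Step 7: flows [0->1,2->1,3->1] -> levels [5 6 5 5]
  -> period-2 cycle (repeats step 5); tank 1 never drops to <=2
Tank 1 never reaches <=2 within 15 steps

Answer: -1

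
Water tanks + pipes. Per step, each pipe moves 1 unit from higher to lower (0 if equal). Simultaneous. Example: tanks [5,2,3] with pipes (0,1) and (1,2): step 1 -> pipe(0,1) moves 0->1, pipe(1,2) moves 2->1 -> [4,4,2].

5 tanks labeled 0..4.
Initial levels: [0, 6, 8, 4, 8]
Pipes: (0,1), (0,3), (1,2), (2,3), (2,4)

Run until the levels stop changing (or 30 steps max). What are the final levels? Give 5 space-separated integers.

Step 1: flows [1->0,3->0,2->1,2->3,2=4] -> levels [2 6 6 4 8]
Step 2: flows [1->0,3->0,1=2,2->3,4->2] -> levels [4 5 6 4 7]
Step 3: flows [1->0,0=3,2->1,2->3,4->2] -> levels [5 5 5 5 6]
Step 4: flows [0=1,0=3,1=2,2=3,4->2] -> levels [5 5 6 5 5]
Step 5: flows [0=1,0=3,2->1,2->3,2->4] -> levels [5 6 3 6 6]
Step 6: flows [1->0,3->0,1->2,3->2,4->2] -> levels [7 4 6 4 5]
Step 7: flows [0->1,0->3,2->1,2->3,2->4] -> levels [5 6 3 6 6]
  -> period-2 cycle: step 7 state = step 5 state; never stabilizes
  -> state at step 30: (30-5) mod 2 = 1, same as step 6 -> [7 4 6 4 5]

Answer: 7 4 6 4 5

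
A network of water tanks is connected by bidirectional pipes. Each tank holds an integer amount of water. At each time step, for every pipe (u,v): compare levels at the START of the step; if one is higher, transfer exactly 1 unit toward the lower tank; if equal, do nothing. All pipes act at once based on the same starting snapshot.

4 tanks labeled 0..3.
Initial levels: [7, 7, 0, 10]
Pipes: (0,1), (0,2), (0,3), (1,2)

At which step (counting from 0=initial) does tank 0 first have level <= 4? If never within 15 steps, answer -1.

Answer: -1

Derivation:
Step 1: flows [0=1,0->2,3->0,1->2] -> levels [7 6 2 9]
Step 2: flows [0->1,0->2,3->0,1->2] -> levels [6 6 4 8]
Step 3: flows [0=1,0->2,3->0,1->2] -> levels [6 5 6 7]
Step 4: flows [0->1,0=2,3->0,2->1] -> levels [6 7 5 6]
Step 5: flows [1->0,0->2,0=3,1->2] -> levels [6 5 7 6]
Step 6: flows [0->1,2->0,0=3,2->1] -> levels [6 7 5 6]
  -> period-2 cycle (repeats step 4); tank 0 never drops to <=4
Tank 0 never reaches <=4 within 15 steps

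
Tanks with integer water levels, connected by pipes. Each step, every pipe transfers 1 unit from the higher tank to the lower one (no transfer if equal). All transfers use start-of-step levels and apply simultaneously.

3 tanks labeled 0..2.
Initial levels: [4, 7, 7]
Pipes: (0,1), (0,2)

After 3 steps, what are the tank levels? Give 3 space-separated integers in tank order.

Answer: 6 6 6

Derivation:
Step 1: flows [1->0,2->0] -> levels [6 6 6]
Step 2: flows [0=1,0=2] -> levels [6 6 6]
  -> stable; steps 3..3 unchanged -> [6 6 6]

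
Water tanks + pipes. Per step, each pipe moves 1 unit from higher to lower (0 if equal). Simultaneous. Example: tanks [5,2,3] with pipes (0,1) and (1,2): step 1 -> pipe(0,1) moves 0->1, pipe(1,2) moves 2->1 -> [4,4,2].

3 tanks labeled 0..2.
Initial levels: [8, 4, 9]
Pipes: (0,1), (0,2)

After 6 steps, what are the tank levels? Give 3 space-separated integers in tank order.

Step 1: flows [0->1,2->0] -> levels [8 5 8]
Step 2: flows [0->1,0=2] -> levels [7 6 8]
Step 3: flows [0->1,2->0] -> levels [7 7 7]
Step 4: flows [0=1,0=2] -> levels [7 7 7]
  -> stable; steps 5..6 unchanged -> [7 7 7]

Answer: 7 7 7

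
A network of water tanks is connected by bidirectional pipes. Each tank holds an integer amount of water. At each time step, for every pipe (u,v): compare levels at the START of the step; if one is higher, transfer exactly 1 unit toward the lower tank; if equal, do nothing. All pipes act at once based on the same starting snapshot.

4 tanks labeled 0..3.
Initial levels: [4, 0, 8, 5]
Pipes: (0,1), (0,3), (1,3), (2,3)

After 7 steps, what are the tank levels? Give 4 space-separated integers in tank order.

Step 1: flows [0->1,3->0,3->1,2->3] -> levels [4 2 7 4]
Step 2: flows [0->1,0=3,3->1,2->3] -> levels [3 4 6 4]
Step 3: flows [1->0,3->0,1=3,2->3] -> levels [5 3 5 4]
Step 4: flows [0->1,0->3,3->1,2->3] -> levels [3 5 4 5]
Step 5: flows [1->0,3->0,1=3,3->2] -> levels [5 4 5 3]
Step 6: flows [0->1,0->3,1->3,2->3] -> levels [3 4 4 6]
Step 7: flows [1->0,3->0,3->1,3->2] -> levels [5 4 5 3]

Answer: 5 4 5 3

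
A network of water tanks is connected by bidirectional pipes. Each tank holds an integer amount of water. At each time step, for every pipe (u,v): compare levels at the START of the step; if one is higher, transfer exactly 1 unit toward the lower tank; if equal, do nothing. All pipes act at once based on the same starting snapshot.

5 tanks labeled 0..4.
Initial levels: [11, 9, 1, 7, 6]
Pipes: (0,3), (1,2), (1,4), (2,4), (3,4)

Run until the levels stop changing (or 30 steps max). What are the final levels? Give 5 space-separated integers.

Answer: 8 6 6 6 8

Derivation:
Step 1: flows [0->3,1->2,1->4,4->2,3->4] -> levels [10 7 3 7 7]
Step 2: flows [0->3,1->2,1=4,4->2,3=4] -> levels [9 6 5 8 6]
Step 3: flows [0->3,1->2,1=4,4->2,3->4] -> levels [8 5 7 8 6]
Step 4: flows [0=3,2->1,4->1,2->4,3->4] -> levels [8 7 5 7 7]
Step 5: flows [0->3,1->2,1=4,4->2,3=4] -> levels [7 6 7 8 6]
Step 6: flows [3->0,2->1,1=4,2->4,3->4] -> levels [8 7 5 6 8]
Step 7: flows [0->3,1->2,4->1,4->2,4->3] -> levels [7 7 7 8 5]
Step 8: flows [3->0,1=2,1->4,2->4,3->4] -> levels [8 6 6 6 8]
Step 9: flows [0->3,1=2,4->1,4->2,4->3] -> levels [7 7 7 8 5]
  -> period-2 cycle: step 9 state = step 7 state; never stabilizes
  -> state at step 30: (30-7) mod 2 = 1, same as step 8 -> [8 6 6 6 8]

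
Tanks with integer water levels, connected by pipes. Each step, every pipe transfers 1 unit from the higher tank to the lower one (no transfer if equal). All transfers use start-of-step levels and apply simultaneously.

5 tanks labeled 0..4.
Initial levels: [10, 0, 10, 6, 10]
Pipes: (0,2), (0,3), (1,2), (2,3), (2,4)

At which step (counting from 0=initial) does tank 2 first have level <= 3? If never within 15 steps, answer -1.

Answer: -1

Derivation:
Step 1: flows [0=2,0->3,2->1,2->3,2=4] -> levels [9 1 8 8 10]
Step 2: flows [0->2,0->3,2->1,2=3,4->2] -> levels [7 2 9 9 9]
Step 3: flows [2->0,3->0,2->1,2=3,2=4] -> levels [9 3 7 8 9]
Step 4: flows [0->2,0->3,2->1,3->2,4->2] -> levels [7 4 9 8 8]
Step 5: flows [2->0,3->0,2->1,2->3,2->4] -> levels [9 5 5 8 9]
Step 6: flows [0->2,0->3,1=2,3->2,4->2] -> levels [7 5 8 8 8]
Step 7: flows [2->0,3->0,2->1,2=3,2=4] -> levels [9 6 6 7 8]
Step 8: flows [0->2,0->3,1=2,3->2,4->2] -> levels [7 6 9 7 7]
Step 9: flows [2->0,0=3,2->1,2->3,2->4] -> levels [8 7 5 8 8]
Step 10: flows [0->2,0=3,1->2,3->2,4->2] -> levels [7 6 9 7 7]
  -> period-2 cycle (repeats step 8); tank 2 never drops to <=3
Tank 2 never reaches <=3 within 15 steps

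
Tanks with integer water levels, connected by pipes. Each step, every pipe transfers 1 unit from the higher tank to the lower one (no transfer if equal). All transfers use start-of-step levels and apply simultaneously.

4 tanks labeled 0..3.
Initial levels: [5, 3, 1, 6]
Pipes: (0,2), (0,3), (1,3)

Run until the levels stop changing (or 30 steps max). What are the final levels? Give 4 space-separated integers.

Answer: 2 4 4 5

Derivation:
Step 1: flows [0->2,3->0,3->1] -> levels [5 4 2 4]
Step 2: flows [0->2,0->3,1=3] -> levels [3 4 3 5]
Step 3: flows [0=2,3->0,3->1] -> levels [4 5 3 3]
Step 4: flows [0->2,0->3,1->3] -> levels [2 4 4 5]
Step 5: flows [2->0,3->0,3->1] -> levels [4 5 3 3]
  -> period-2 cycle: step 5 state = step 3 state; never stabilizes
  -> state at step 30: (30-3) mod 2 = 1, same as step 4 -> [2 4 4 5]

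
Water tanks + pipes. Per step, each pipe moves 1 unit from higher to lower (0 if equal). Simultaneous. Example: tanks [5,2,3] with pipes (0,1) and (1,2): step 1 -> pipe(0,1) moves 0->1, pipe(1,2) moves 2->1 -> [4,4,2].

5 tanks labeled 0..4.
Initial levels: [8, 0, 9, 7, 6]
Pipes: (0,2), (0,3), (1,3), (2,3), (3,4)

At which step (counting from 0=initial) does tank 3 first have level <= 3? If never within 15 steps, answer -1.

Step 1: flows [2->0,0->3,3->1,2->3,3->4] -> levels [8 1 7 7 7]
Step 2: flows [0->2,0->3,3->1,2=3,3=4] -> levels [6 2 8 7 7]
Step 3: flows [2->0,3->0,3->1,2->3,3=4] -> levels [8 3 6 6 7]
Step 4: flows [0->2,0->3,3->1,2=3,4->3] -> levels [6 4 7 7 6]
Step 5: flows [2->0,3->0,3->1,2=3,3->4] -> levels [8 5 6 4 7]
Step 6: flows [0->2,0->3,1->3,2->3,4->3] -> levels [6 4 6 8 6]
Step 7: flows [0=2,3->0,3->1,3->2,3->4] -> levels [7 5 7 4 7]
Step 8: flows [0=2,0->3,1->3,2->3,4->3] -> levels [6 4 6 8 6]
  -> period-2 cycle (repeats step 6); tank 3 never drops to <=3
Tank 3 never reaches <=3 within 15 steps

Answer: -1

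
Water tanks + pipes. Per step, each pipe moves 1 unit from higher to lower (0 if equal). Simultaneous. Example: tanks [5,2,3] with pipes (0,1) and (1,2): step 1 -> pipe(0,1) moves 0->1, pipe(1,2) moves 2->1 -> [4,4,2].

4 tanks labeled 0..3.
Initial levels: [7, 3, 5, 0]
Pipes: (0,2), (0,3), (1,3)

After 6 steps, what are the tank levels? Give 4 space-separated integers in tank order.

Answer: 3 3 4 5

Derivation:
Step 1: flows [0->2,0->3,1->3] -> levels [5 2 6 2]
Step 2: flows [2->0,0->3,1=3] -> levels [5 2 5 3]
Step 3: flows [0=2,0->3,3->1] -> levels [4 3 5 3]
Step 4: flows [2->0,0->3,1=3] -> levels [4 3 4 4]
Step 5: flows [0=2,0=3,3->1] -> levels [4 4 4 3]
Step 6: flows [0=2,0->3,1->3] -> levels [3 3 4 5]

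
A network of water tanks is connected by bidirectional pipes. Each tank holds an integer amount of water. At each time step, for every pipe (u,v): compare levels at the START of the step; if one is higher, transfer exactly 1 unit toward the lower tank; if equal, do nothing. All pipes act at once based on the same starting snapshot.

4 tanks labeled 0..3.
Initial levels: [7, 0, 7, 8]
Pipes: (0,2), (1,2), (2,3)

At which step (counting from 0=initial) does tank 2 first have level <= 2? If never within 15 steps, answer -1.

Answer: -1

Derivation:
Step 1: flows [0=2,2->1,3->2] -> levels [7 1 7 7]
Step 2: flows [0=2,2->1,2=3] -> levels [7 2 6 7]
Step 3: flows [0->2,2->1,3->2] -> levels [6 3 7 6]
Step 4: flows [2->0,2->1,2->3] -> levels [7 4 4 7]
Step 5: flows [0->2,1=2,3->2] -> levels [6 4 6 6]
Step 6: flows [0=2,2->1,2=3] -> levels [6 5 5 6]
Step 7: flows [0->2,1=2,3->2] -> levels [5 5 7 5]
Step 8: flows [2->0,2->1,2->3] -> levels [6 6 4 6]
Step 9: flows [0->2,1->2,3->2] -> levels [5 5 7 5]
  -> period-2 cycle (repeats step 7); tank 2 never drops to <=2
Tank 2 never reaches <=2 within 15 steps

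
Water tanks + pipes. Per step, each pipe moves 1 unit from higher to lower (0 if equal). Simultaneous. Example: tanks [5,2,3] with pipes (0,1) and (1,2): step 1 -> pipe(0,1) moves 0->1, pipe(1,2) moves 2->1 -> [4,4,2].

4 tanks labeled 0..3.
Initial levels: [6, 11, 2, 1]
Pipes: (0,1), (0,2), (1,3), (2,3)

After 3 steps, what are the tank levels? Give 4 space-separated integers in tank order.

Answer: 6 5 4 5

Derivation:
Step 1: flows [1->0,0->2,1->3,2->3] -> levels [6 9 2 3]
Step 2: flows [1->0,0->2,1->3,3->2] -> levels [6 7 4 3]
Step 3: flows [1->0,0->2,1->3,2->3] -> levels [6 5 4 5]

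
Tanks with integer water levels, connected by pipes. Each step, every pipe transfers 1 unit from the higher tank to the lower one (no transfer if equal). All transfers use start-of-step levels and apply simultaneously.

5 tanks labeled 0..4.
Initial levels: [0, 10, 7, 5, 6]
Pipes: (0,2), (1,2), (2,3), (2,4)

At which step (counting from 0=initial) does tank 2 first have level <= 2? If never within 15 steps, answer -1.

Step 1: flows [2->0,1->2,2->3,2->4] -> levels [1 9 5 6 7]
Step 2: flows [2->0,1->2,3->2,4->2] -> levels [2 8 7 5 6]
Step 3: flows [2->0,1->2,2->3,2->4] -> levels [3 7 5 6 7]
Step 4: flows [2->0,1->2,3->2,4->2] -> levels [4 6 7 5 6]
Step 5: flows [2->0,2->1,2->3,2->4] -> levels [5 7 3 6 7]
Step 6: flows [0->2,1->2,3->2,4->2] -> levels [4 6 7 5 6]
  -> period-2 cycle (repeats step 4); tank 2 never drops to <=2
Tank 2 never reaches <=2 within 15 steps

Answer: -1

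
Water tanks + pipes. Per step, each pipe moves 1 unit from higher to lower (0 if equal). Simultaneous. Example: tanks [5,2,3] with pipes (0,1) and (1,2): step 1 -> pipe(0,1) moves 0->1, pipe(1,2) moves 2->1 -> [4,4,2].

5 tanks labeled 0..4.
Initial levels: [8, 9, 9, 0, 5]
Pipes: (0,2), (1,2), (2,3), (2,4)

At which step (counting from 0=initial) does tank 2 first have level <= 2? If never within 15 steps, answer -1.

Answer: -1

Derivation:
Step 1: flows [2->0,1=2,2->3,2->4] -> levels [9 9 6 1 6]
Step 2: flows [0->2,1->2,2->3,2=4] -> levels [8 8 7 2 6]
Step 3: flows [0->2,1->2,2->3,2->4] -> levels [7 7 7 3 7]
Step 4: flows [0=2,1=2,2->3,2=4] -> levels [7 7 6 4 7]
Step 5: flows [0->2,1->2,2->3,4->2] -> levels [6 6 8 5 6]
Step 6: flows [2->0,2->1,2->3,2->4] -> levels [7 7 4 6 7]
Step 7: flows [0->2,1->2,3->2,4->2] -> levels [6 6 8 5 6]
  -> period-2 cycle (repeats step 5); tank 2 never drops to <=2
Tank 2 never reaches <=2 within 15 steps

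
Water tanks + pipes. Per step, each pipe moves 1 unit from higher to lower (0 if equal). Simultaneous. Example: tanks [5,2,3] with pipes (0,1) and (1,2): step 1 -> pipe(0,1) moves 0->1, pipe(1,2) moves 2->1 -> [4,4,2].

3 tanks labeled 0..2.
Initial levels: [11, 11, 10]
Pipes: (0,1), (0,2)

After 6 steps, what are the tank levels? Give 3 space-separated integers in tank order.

Answer: 12 10 10

Derivation:
Step 1: flows [0=1,0->2] -> levels [10 11 11]
Step 2: flows [1->0,2->0] -> levels [12 10 10]
Step 3: flows [0->1,0->2] -> levels [10 11 11]
  -> period-2 cycle: step 3 state = step 1 state
  -> state at step 6: (6-1) mod 2 = 1, same as step 2 -> [12 10 10]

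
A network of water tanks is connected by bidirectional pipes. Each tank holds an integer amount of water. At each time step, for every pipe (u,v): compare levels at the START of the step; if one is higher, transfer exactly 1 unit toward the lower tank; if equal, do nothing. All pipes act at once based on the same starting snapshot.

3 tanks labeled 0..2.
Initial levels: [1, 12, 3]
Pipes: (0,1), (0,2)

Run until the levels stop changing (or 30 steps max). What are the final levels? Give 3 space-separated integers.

Step 1: flows [1->0,2->0] -> levels [3 11 2]
Step 2: flows [1->0,0->2] -> levels [3 10 3]
Step 3: flows [1->0,0=2] -> levels [4 9 3]
Step 4: flows [1->0,0->2] -> levels [4 8 4]
Step 5: flows [1->0,0=2] -> levels [5 7 4]
Step 6: flows [1->0,0->2] -> levels [5 6 5]
Step 7: flows [1->0,0=2] -> levels [6 5 5]
Step 8: flows [0->1,0->2] -> levels [4 6 6]
Step 9: flows [1->0,2->0] -> levels [6 5 5]
  -> period-2 cycle: step 9 state = step 7 state; never stabilizes
  -> state at step 30: (30-7) mod 2 = 1, same as step 8 -> [4 6 6]

Answer: 4 6 6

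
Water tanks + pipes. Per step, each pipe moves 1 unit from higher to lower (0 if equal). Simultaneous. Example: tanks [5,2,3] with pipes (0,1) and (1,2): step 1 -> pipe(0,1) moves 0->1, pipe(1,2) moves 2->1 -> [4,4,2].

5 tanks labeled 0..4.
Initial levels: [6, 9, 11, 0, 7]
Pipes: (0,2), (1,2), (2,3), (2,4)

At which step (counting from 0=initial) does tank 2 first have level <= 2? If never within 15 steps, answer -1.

Step 1: flows [2->0,2->1,2->3,2->4] -> levels [7 10 7 1 8]
Step 2: flows [0=2,1->2,2->3,4->2] -> levels [7 9 8 2 7]
Step 3: flows [2->0,1->2,2->3,2->4] -> levels [8 8 6 3 8]
Step 4: flows [0->2,1->2,2->3,4->2] -> levels [7 7 8 4 7]
Step 5: flows [2->0,2->1,2->3,2->4] -> levels [8 8 4 5 8]
Step 6: flows [0->2,1->2,3->2,4->2] -> levels [7 7 8 4 7]
  -> period-2 cycle (repeats step 4); tank 2 never drops to <=2
Tank 2 never reaches <=2 within 15 steps

Answer: -1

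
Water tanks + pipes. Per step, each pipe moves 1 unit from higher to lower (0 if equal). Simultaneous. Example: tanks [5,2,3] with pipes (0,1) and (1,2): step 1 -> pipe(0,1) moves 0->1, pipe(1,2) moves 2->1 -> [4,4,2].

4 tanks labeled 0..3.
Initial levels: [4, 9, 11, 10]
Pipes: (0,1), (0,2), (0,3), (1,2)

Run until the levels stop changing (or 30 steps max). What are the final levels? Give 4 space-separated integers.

Step 1: flows [1->0,2->0,3->0,2->1] -> levels [7 9 9 9]
Step 2: flows [1->0,2->0,3->0,1=2] -> levels [10 8 8 8]
Step 3: flows [0->1,0->2,0->3,1=2] -> levels [7 9 9 9]
  -> period-2 cycle: step 3 state = step 1 state; never stabilizes
  -> state at step 30: (30-1) mod 2 = 1, same as step 2 -> [10 8 8 8]

Answer: 10 8 8 8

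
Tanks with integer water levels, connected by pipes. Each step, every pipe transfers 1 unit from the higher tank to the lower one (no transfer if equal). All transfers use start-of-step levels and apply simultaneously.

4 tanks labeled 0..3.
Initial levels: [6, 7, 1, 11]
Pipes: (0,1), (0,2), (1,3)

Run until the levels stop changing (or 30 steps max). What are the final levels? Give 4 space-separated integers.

Step 1: flows [1->0,0->2,3->1] -> levels [6 7 2 10]
Step 2: flows [1->0,0->2,3->1] -> levels [6 7 3 9]
Step 3: flows [1->0,0->2,3->1] -> levels [6 7 4 8]
Step 4: flows [1->0,0->2,3->1] -> levels [6 7 5 7]
Step 5: flows [1->0,0->2,1=3] -> levels [6 6 6 7]
Step 6: flows [0=1,0=2,3->1] -> levels [6 7 6 6]
Step 7: flows [1->0,0=2,1->3] -> levels [7 5 6 7]
Step 8: flows [0->1,0->2,3->1] -> levels [5 7 7 6]
Step 9: flows [1->0,2->0,1->3] -> levels [7 5 6 7]
  -> period-2 cycle: step 9 state = step 7 state; never stabilizes
  -> state at step 30: (30-7) mod 2 = 1, same as step 8 -> [5 7 7 6]

Answer: 5 7 7 6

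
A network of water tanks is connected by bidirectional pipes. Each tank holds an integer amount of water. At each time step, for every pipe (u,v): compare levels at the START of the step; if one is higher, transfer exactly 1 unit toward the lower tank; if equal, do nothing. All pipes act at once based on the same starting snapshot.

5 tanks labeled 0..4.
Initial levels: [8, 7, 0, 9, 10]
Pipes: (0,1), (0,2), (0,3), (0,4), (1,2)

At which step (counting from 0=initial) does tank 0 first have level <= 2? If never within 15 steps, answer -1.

Answer: -1

Derivation:
Step 1: flows [0->1,0->2,3->0,4->0,1->2] -> levels [8 7 2 8 9]
Step 2: flows [0->1,0->2,0=3,4->0,1->2] -> levels [7 7 4 8 8]
Step 3: flows [0=1,0->2,3->0,4->0,1->2] -> levels [8 6 6 7 7]
Step 4: flows [0->1,0->2,0->3,0->4,1=2] -> levels [4 7 7 8 8]
Step 5: flows [1->0,2->0,3->0,4->0,1=2] -> levels [8 6 6 7 7]
  -> period-2 cycle (repeats step 3); tank 0 never drops to <=2
Tank 0 never reaches <=2 within 15 steps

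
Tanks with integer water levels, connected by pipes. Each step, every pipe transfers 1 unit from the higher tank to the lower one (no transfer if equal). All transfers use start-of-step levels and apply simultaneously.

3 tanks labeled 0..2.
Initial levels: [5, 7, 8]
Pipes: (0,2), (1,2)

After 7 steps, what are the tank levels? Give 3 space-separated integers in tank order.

Step 1: flows [2->0,2->1] -> levels [6 8 6]
Step 2: flows [0=2,1->2] -> levels [6 7 7]
Step 3: flows [2->0,1=2] -> levels [7 7 6]
Step 4: flows [0->2,1->2] -> levels [6 6 8]
Step 5: flows [2->0,2->1] -> levels [7 7 6]
  -> period-2 cycle: step 5 state = step 3 state
  -> state at step 7: (7-3) mod 2 = 0, same as step 3 -> [7 7 6]

Answer: 7 7 6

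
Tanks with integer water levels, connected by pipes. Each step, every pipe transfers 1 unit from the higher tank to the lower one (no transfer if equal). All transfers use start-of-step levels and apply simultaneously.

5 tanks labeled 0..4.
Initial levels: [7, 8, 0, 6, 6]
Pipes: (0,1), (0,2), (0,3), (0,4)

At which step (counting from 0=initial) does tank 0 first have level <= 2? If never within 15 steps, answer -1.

Answer: -1

Derivation:
Step 1: flows [1->0,0->2,0->3,0->4] -> levels [5 7 1 7 7]
Step 2: flows [1->0,0->2,3->0,4->0] -> levels [7 6 2 6 6]
Step 3: flows [0->1,0->2,0->3,0->4] -> levels [3 7 3 7 7]
Step 4: flows [1->0,0=2,3->0,4->0] -> levels [6 6 3 6 6]
Step 5: flows [0=1,0->2,0=3,0=4] -> levels [5 6 4 6 6]
Step 6: flows [1->0,0->2,3->0,4->0] -> levels [7 5 5 5 5]
Step 7: flows [0->1,0->2,0->3,0->4] -> levels [3 6 6 6 6]
Step 8: flows [1->0,2->0,3->0,4->0] -> levels [7 5 5 5 5]
  -> period-2 cycle (repeats step 6); tank 0 never drops to <=2
Tank 0 never reaches <=2 within 15 steps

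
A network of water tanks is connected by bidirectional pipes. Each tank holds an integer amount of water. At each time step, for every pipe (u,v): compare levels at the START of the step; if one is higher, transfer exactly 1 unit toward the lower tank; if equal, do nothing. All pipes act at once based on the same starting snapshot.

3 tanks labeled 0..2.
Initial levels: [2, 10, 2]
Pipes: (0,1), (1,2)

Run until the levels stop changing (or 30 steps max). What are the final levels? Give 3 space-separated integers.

Step 1: flows [1->0,1->2] -> levels [3 8 3]
Step 2: flows [1->0,1->2] -> levels [4 6 4]
Step 3: flows [1->0,1->2] -> levels [5 4 5]
Step 4: flows [0->1,2->1] -> levels [4 6 4]
  -> period-2 cycle: step 4 state = step 2 state; never stabilizes
  -> state at step 30: (30-2) mod 2 = 0, same as step 2 -> [4 6 4]

Answer: 4 6 4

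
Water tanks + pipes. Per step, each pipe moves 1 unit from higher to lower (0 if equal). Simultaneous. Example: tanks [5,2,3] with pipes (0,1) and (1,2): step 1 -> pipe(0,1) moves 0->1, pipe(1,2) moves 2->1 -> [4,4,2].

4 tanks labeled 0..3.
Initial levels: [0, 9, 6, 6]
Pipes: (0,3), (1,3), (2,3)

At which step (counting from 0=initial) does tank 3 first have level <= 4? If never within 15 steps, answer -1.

Step 1: flows [3->0,1->3,2=3] -> levels [1 8 6 6]
Step 2: flows [3->0,1->3,2=3] -> levels [2 7 6 6]
Step 3: flows [3->0,1->3,2=3] -> levels [3 6 6 6]
Step 4: flows [3->0,1=3,2=3] -> levels [4 6 6 5]
Step 5: flows [3->0,1->3,2->3] -> levels [5 5 5 6]
Step 6: flows [3->0,3->1,3->2] -> levels [6 6 6 3]
Tank 3 first reaches <=4 at step 6

Answer: 6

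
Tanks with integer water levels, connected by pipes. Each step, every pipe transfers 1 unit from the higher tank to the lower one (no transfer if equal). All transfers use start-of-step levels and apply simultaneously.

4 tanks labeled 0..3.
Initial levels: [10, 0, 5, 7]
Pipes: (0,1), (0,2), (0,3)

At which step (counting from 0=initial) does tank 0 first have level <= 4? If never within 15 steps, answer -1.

Step 1: flows [0->1,0->2,0->3] -> levels [7 1 6 8]
Step 2: flows [0->1,0->2,3->0] -> levels [6 2 7 7]
Step 3: flows [0->1,2->0,3->0] -> levels [7 3 6 6]
Step 4: flows [0->1,0->2,0->3] -> levels [4 4 7 7]
Tank 0 first reaches <=4 at step 4

Answer: 4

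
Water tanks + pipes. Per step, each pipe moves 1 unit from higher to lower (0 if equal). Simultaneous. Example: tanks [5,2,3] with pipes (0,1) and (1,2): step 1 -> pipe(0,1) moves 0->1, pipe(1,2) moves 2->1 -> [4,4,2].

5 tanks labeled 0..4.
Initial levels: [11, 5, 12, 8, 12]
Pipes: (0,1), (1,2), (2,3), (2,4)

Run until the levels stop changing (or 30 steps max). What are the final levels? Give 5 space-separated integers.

Answer: 9 10 8 10 11

Derivation:
Step 1: flows [0->1,2->1,2->3,2=4] -> levels [10 7 10 9 12]
Step 2: flows [0->1,2->1,2->3,4->2] -> levels [9 9 9 10 11]
Step 3: flows [0=1,1=2,3->2,4->2] -> levels [9 9 11 9 10]
Step 4: flows [0=1,2->1,2->3,2->4] -> levels [9 10 8 10 11]
Step 5: flows [1->0,1->2,3->2,4->2] -> levels [10 8 11 9 10]
Step 6: flows [0->1,2->1,2->3,2->4] -> levels [9 10 8 10 11]
  -> period-2 cycle: step 6 state = step 4 state; never stabilizes
  -> state at step 30: (30-4) mod 2 = 0, same as step 4 -> [9 10 8 10 11]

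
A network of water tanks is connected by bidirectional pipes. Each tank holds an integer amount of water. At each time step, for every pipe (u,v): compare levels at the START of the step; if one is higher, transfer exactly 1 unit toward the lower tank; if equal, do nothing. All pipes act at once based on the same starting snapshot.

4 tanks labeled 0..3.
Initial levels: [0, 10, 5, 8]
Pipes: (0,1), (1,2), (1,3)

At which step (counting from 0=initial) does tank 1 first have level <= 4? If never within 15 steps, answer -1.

Answer: -1

Derivation:
Step 1: flows [1->0,1->2,1->3] -> levels [1 7 6 9]
Step 2: flows [1->0,1->2,3->1] -> levels [2 6 7 8]
Step 3: flows [1->0,2->1,3->1] -> levels [3 7 6 7]
Step 4: flows [1->0,1->2,1=3] -> levels [4 5 7 7]
Step 5: flows [1->0,2->1,3->1] -> levels [5 6 6 6]
Step 6: flows [1->0,1=2,1=3] -> levels [6 5 6 6]
Step 7: flows [0->1,2->1,3->1] -> levels [5 8 5 5]
Step 8: flows [1->0,1->2,1->3] -> levels [6 5 6 6]
  -> period-2 cycle (repeats step 6); tank 1 never drops to <=4
Tank 1 never reaches <=4 within 15 steps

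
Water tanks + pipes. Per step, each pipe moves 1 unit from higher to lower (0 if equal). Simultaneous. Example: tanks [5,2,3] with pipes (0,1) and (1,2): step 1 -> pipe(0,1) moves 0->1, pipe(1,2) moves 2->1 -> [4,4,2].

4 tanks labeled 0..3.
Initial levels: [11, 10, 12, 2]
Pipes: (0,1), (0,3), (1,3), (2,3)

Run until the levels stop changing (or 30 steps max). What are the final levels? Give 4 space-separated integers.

Answer: 9 9 10 7

Derivation:
Step 1: flows [0->1,0->3,1->3,2->3] -> levels [9 10 11 5]
Step 2: flows [1->0,0->3,1->3,2->3] -> levels [9 8 10 8]
Step 3: flows [0->1,0->3,1=3,2->3] -> levels [7 9 9 10]
Step 4: flows [1->0,3->0,3->1,3->2] -> levels [9 9 10 7]
Step 5: flows [0=1,0->3,1->3,2->3] -> levels [8 8 9 10]
Step 6: flows [0=1,3->0,3->1,3->2] -> levels [9 9 10 7]
  -> period-2 cycle: step 6 state = step 4 state; never stabilizes
  -> state at step 30: (30-4) mod 2 = 0, same as step 4 -> [9 9 10 7]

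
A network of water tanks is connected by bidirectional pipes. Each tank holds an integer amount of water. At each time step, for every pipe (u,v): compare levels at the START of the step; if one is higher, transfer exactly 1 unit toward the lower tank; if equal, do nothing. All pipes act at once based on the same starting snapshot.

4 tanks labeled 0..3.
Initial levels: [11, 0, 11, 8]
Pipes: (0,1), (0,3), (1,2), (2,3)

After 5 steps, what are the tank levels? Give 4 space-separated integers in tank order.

Answer: 9 6 9 6

Derivation:
Step 1: flows [0->1,0->3,2->1,2->3] -> levels [9 2 9 10]
Step 2: flows [0->1,3->0,2->1,3->2] -> levels [9 4 9 8]
Step 3: flows [0->1,0->3,2->1,2->3] -> levels [7 6 7 10]
Step 4: flows [0->1,3->0,2->1,3->2] -> levels [7 8 7 8]
Step 5: flows [1->0,3->0,1->2,3->2] -> levels [9 6 9 6]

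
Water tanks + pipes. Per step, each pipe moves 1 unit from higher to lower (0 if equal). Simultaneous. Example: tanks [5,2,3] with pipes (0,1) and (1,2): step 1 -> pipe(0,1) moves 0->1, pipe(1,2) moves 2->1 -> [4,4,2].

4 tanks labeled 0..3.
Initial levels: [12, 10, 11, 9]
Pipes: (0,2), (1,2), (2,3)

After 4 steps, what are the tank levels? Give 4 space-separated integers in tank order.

Answer: 10 10 12 10

Derivation:
Step 1: flows [0->2,2->1,2->3] -> levels [11 11 10 10]
Step 2: flows [0->2,1->2,2=3] -> levels [10 10 12 10]
Step 3: flows [2->0,2->1,2->3] -> levels [11 11 9 11]
Step 4: flows [0->2,1->2,3->2] -> levels [10 10 12 10]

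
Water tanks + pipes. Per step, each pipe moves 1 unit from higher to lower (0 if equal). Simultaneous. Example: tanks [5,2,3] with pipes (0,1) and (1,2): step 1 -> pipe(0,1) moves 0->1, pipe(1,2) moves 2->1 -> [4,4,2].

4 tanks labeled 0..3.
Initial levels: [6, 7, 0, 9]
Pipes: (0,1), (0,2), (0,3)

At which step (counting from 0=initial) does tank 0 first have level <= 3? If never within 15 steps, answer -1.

Step 1: flows [1->0,0->2,3->0] -> levels [7 6 1 8]
Step 2: flows [0->1,0->2,3->0] -> levels [6 7 2 7]
Step 3: flows [1->0,0->2,3->0] -> levels [7 6 3 6]
Step 4: flows [0->1,0->2,0->3] -> levels [4 7 4 7]
Step 5: flows [1->0,0=2,3->0] -> levels [6 6 4 6]
Step 6: flows [0=1,0->2,0=3] -> levels [5 6 5 6]
Step 7: flows [1->0,0=2,3->0] -> levels [7 5 5 5]
Step 8: flows [0->1,0->2,0->3] -> levels [4 6 6 6]
Step 9: flows [1->0,2->0,3->0] -> levels [7 5 5 5]
  -> period-2 cycle (repeats step 7); tank 0 never drops to <=3
Tank 0 never reaches <=3 within 15 steps

Answer: -1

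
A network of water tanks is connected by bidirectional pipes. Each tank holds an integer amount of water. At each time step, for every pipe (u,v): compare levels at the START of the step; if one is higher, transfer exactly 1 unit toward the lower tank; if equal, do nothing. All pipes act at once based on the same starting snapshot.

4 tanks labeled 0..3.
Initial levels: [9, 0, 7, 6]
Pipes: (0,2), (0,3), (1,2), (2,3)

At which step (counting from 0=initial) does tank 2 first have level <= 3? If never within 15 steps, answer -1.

Answer: -1

Derivation:
Step 1: flows [0->2,0->3,2->1,2->3] -> levels [7 1 6 8]
Step 2: flows [0->2,3->0,2->1,3->2] -> levels [7 2 7 6]
Step 3: flows [0=2,0->3,2->1,2->3] -> levels [6 3 5 8]
Step 4: flows [0->2,3->0,2->1,3->2] -> levels [6 4 6 6]
Step 5: flows [0=2,0=3,2->1,2=3] -> levels [6 5 5 6]
Step 6: flows [0->2,0=3,1=2,3->2] -> levels [5 5 7 5]
Step 7: flows [2->0,0=3,2->1,2->3] -> levels [6 6 4 6]
Step 8: flows [0->2,0=3,1->2,3->2] -> levels [5 5 7 5]
  -> period-2 cycle (repeats step 6); tank 2 never drops to <=3
Tank 2 never reaches <=3 within 15 steps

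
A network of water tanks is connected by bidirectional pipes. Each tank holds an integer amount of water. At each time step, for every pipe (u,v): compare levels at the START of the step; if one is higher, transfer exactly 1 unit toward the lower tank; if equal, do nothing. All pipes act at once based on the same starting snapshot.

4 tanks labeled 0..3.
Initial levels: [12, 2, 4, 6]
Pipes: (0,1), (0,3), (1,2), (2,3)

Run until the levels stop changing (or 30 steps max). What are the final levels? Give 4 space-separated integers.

Step 1: flows [0->1,0->3,2->1,3->2] -> levels [10 4 4 6]
Step 2: flows [0->1,0->3,1=2,3->2] -> levels [8 5 5 6]
Step 3: flows [0->1,0->3,1=2,3->2] -> levels [6 6 6 6]
Step 4: flows [0=1,0=3,1=2,2=3] -> levels [6 6 6 6]
  -> stable (no change)

Answer: 6 6 6 6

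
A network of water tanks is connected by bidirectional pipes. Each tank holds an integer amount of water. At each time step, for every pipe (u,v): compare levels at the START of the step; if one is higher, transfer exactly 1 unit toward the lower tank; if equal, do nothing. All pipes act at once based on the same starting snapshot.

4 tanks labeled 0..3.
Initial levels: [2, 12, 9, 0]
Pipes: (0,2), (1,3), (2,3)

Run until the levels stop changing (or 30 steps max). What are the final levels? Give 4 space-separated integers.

Step 1: flows [2->0,1->3,2->3] -> levels [3 11 7 2]
Step 2: flows [2->0,1->3,2->3] -> levels [4 10 5 4]
Step 3: flows [2->0,1->3,2->3] -> levels [5 9 3 6]
Step 4: flows [0->2,1->3,3->2] -> levels [4 8 5 6]
Step 5: flows [2->0,1->3,3->2] -> levels [5 7 5 6]
Step 6: flows [0=2,1->3,3->2] -> levels [5 6 6 6]
Step 7: flows [2->0,1=3,2=3] -> levels [6 6 5 6]
Step 8: flows [0->2,1=3,3->2] -> levels [5 6 7 5]
Step 9: flows [2->0,1->3,2->3] -> levels [6 5 5 7]
Step 10: flows [0->2,3->1,3->2] -> levels [5 6 7 5]
  -> period-2 cycle: step 10 state = step 8 state; never stabilizes
  -> state at step 30: (30-8) mod 2 = 0, same as step 8 -> [5 6 7 5]

Answer: 5 6 7 5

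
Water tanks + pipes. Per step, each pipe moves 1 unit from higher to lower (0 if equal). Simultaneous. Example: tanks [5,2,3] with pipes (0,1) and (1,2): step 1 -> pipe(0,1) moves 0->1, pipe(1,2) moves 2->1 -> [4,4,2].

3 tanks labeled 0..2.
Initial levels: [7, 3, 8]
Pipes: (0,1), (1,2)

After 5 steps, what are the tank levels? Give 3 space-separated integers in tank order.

Answer: 6 5 7

Derivation:
Step 1: flows [0->1,2->1] -> levels [6 5 7]
Step 2: flows [0->1,2->1] -> levels [5 7 6]
Step 3: flows [1->0,1->2] -> levels [6 5 7]
  -> period-2 cycle: step 3 state = step 1 state
  -> state at step 5: (5-1) mod 2 = 0, same as step 1 -> [6 5 7]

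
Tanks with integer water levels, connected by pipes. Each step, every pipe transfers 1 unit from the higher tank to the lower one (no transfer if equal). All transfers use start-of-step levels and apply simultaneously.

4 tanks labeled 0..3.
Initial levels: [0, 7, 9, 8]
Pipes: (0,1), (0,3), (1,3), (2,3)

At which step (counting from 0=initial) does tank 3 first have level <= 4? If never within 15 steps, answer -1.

Answer: -1

Derivation:
Step 1: flows [1->0,3->0,3->1,2->3] -> levels [2 7 8 7]
Step 2: flows [1->0,3->0,1=3,2->3] -> levels [4 6 7 7]
Step 3: flows [1->0,3->0,3->1,2=3] -> levels [6 6 7 5]
Step 4: flows [0=1,0->3,1->3,2->3] -> levels [5 5 6 8]
Step 5: flows [0=1,3->0,3->1,3->2] -> levels [6 6 7 5]
  -> period-2 cycle (repeats step 3); tank 3 never drops to <=4
Tank 3 never reaches <=4 within 15 steps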